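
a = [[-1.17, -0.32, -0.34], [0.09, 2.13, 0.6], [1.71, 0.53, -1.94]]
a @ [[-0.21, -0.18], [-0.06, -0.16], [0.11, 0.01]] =[[0.23, 0.26], [-0.08, -0.35], [-0.60, -0.41]]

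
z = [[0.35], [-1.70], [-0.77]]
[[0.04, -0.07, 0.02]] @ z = [[0.12]]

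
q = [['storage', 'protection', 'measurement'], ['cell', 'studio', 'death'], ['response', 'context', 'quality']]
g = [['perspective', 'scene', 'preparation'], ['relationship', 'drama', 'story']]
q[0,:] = ['storage', 'protection', 'measurement']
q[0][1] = 'protection'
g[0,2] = 'preparation'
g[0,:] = ['perspective', 'scene', 'preparation']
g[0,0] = 'perspective'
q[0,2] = 'measurement'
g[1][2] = 'story'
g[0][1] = 'scene'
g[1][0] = 'relationship'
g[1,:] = ['relationship', 'drama', 'story']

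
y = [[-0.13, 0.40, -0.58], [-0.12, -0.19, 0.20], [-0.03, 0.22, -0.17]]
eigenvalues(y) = [(0.08+0j), (-0.29+0.18j), (-0.29-0.18j)]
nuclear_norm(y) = 1.04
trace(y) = -0.49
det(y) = 0.01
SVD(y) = [[-0.89, -0.38, -0.27], [0.32, -0.92, 0.24], [-0.34, 0.12, 0.93]] @ diag([0.8061157939411429, 0.16411865759349806, 0.07240437133453603]) @ [[0.11, -0.61, 0.79], [0.95, 0.3, 0.10], [-0.30, 0.74, 0.61]]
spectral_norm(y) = 0.81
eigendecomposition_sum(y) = [[(0.01+0j), (-0.01+0j), (-0.04-0j)], [-0.02+0.00j, 0.02-0.00j, 0.06+0.00j], [-0.02+0.00j, 0.02-0.00j, (0.05+0j)]] + [[(-0.07+0.16j), (0.21+0.38j), (-0.27-0.29j)],[(-0.05-0.01j), -0.10+0.08j, 0.07-0.10j],[-0.01+0.06j, (0.1+0.1j), (-0.11-0.06j)]] + [[(-0.07-0.16j), (0.21-0.38j), -0.27+0.29j], [(-0.05+0.01j), -0.10-0.08j, 0.07+0.10j], [-0.01-0.06j, 0.10-0.10j, (-0.11+0.06j)]]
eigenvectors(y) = [[(-0.45+0j), -0.91+0.00j, (-0.91-0j)],  [(0.65+0j), (-0.05-0.27j), -0.05+0.27j],  [(0.61+0j), (-0.28+0.09j), (-0.28-0.09j)]]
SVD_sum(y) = [[-0.08, 0.43, -0.56],[0.03, -0.16, 0.20],[-0.03, 0.16, -0.21]] + [[-0.06, -0.02, -0.01], [-0.14, -0.04, -0.02], [0.02, 0.01, 0.00]] + [[0.01,-0.01,-0.01], [-0.01,0.01,0.01], [-0.02,0.05,0.04]]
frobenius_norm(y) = 0.83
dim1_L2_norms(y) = [0.72, 0.3, 0.28]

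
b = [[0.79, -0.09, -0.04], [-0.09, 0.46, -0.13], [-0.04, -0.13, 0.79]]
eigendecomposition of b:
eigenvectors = [[-0.24, -0.92, -0.31], [-0.92, 0.32, -0.24], [-0.32, -0.23, 0.92]]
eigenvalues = [0.39, 0.81, 0.84]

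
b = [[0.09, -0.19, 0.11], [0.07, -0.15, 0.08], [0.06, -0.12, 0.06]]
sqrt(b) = [[0.36-0.17j, (-0.64+0.52j), 0.39-0.29j], [(0.23-0.19j), (-0.4+0.51j), 0.25-0.23j], [0.20-0.16j, -0.36+0.35j, 0.22-0.10j]]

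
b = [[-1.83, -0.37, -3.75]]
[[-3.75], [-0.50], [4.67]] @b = [[6.86, 1.39, 14.06], [0.92, 0.18, 1.88], [-8.55, -1.73, -17.51]]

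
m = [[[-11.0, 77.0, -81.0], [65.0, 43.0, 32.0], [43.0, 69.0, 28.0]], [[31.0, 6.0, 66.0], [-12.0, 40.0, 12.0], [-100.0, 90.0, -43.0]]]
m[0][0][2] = -81.0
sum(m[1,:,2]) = 35.0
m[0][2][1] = 69.0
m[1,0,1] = 6.0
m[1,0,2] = 66.0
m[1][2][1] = 90.0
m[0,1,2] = 32.0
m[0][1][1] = 43.0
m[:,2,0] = [43.0, -100.0]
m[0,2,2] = 28.0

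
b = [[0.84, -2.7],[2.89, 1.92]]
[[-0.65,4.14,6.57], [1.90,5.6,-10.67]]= b@[[0.41,2.45,-1.72], [0.37,-0.77,-2.97]]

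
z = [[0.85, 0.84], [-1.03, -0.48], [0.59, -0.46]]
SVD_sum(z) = [[0.99, 0.6], [-0.97, -0.58], [0.23, 0.14]] + [[-0.14, 0.24],  [-0.06, 0.10],  [0.36, -0.60]]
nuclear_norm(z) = 2.40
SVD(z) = [[-0.71, -0.37], [0.69, -0.16], [-0.16, 0.92]] @ diag([1.6425111481505168, 0.7624022089430693]) @ [[-0.86, -0.52], [0.52, -0.86]]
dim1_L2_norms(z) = [1.2, 1.14, 0.75]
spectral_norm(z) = 1.64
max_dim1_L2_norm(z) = 1.2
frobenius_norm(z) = 1.81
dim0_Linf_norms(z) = [1.03, 0.84]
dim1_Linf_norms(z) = [0.85, 1.03, 0.59]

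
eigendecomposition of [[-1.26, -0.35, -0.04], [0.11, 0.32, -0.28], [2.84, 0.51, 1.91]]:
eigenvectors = [[0.73, -0.01, 0.22], [-0.18, 0.18, -0.97], [-0.65, -0.98, -0.09]]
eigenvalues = [-1.14, 1.84, 0.27]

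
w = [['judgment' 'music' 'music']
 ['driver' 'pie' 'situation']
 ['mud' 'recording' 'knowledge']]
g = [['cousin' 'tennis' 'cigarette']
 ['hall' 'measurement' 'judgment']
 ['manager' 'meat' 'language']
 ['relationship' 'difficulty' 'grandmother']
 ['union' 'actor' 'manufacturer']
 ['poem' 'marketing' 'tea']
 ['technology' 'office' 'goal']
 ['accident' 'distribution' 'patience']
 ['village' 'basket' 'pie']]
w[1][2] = 'situation'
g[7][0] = 'accident'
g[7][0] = 'accident'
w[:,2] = ['music', 'situation', 'knowledge']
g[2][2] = 'language'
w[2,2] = 'knowledge'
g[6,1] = 'office'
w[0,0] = 'judgment'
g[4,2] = 'manufacturer'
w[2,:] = ['mud', 'recording', 'knowledge']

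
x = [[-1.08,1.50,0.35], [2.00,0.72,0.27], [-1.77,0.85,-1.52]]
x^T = [[-1.08, 2.0, -1.77], [1.5, 0.72, 0.85], [0.35, 0.27, -1.52]]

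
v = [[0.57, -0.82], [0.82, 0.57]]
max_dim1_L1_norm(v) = 1.39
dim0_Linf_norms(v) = [0.82, 0.82]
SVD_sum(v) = [[0.00, -0.82], [0.00, 0.57]] + [[0.57, 0.00], [0.82, 0.0]]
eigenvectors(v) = [[0.71+0.00j,(0.71-0j)], [0.00-0.71j,0.71j]]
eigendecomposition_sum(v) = [[(0.28+0.41j), (-0.41+0.28j)],  [(0.41-0.28j), (0.28+0.41j)]] + [[(0.28-0.41j),-0.41-0.28j], [(0.41+0.28j),(0.28-0.41j)]]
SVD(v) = [[-0.82,-0.57], [0.57,-0.82]] @ diag([0.9986490875177326, 0.9986490875177325]) @ [[0.00,1.00], [-1.00,-0.00]]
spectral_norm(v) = 1.00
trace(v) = 1.14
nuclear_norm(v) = 2.00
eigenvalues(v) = [(0.57+0.82j), (0.57-0.82j)]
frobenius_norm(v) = 1.41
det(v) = 1.00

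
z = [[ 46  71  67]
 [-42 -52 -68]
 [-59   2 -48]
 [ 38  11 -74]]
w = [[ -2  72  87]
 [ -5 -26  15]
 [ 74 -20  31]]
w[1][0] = -5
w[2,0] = 74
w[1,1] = -26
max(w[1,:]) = 15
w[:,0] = [-2, -5, 74]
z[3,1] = 11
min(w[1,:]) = -26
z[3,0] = 38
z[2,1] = 2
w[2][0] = 74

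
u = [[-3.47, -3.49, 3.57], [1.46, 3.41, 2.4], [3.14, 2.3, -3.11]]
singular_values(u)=[7.98, 4.19, 0.37]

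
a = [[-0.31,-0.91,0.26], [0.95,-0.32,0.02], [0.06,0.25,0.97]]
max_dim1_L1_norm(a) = 1.48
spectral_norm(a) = 1.01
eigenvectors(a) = [[(0.01-0.7j), 0.01+0.70j, 0.12+0.00j], [(-0.7+0j), -0.70-0.00j, (0.1+0j)], [0.07+0.09j, (0.07-0.09j), 0.99+0.00j]]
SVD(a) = [[0.22, 0.33, -0.92], [-0.49, 0.85, 0.19], [0.84, 0.40, 0.35]] @ diag([1.0053291427573816, 1.0021587627636785, 0.994530607341313]) @ [[-0.48, 0.16, 0.86], [0.73, -0.47, 0.49], [0.48, 0.87, 0.11]]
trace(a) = 0.34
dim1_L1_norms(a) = [1.48, 1.29, 1.28]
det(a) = 1.00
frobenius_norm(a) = 1.73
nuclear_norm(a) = 3.00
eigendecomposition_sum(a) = [[-0.16+0.46j, (-0.46-0.17j), (0.07-0.04j)],[0.47+0.16j, (-0.17+0.47j), (-0.04-0.07j)],[-0.03-0.07j, 0.07-0.03j, (-0+0.01j)]] + [[(-0.16-0.46j), -0.46+0.17j, 0.07+0.04j], [0.47-0.16j, (-0.17-0.47j), -0.04+0.07j], [(-0.03+0.07j), (0.07+0.03j), (-0-0.01j)]] + [[(0.01-0j), 0.01-0.00j, 0.12-0.00j], [(0.01-0j), (0.01-0j), 0.10-0.00j], [(0.12-0j), (0.1-0j), (0.98-0j)]]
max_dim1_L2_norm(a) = 1.0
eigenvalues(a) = [(-0.33+0.94j), (-0.33-0.94j), (1+0j)]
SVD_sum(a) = [[-0.11, 0.04, 0.19], [0.23, -0.08, -0.42], [-0.41, 0.14, 0.73]] + [[0.24, -0.15, 0.16], [0.63, -0.40, 0.42], [0.3, -0.19, 0.2]] + [[-0.44, -0.79, -0.1], [0.09, 0.16, 0.02], [0.17, 0.3, 0.04]]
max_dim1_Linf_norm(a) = 0.97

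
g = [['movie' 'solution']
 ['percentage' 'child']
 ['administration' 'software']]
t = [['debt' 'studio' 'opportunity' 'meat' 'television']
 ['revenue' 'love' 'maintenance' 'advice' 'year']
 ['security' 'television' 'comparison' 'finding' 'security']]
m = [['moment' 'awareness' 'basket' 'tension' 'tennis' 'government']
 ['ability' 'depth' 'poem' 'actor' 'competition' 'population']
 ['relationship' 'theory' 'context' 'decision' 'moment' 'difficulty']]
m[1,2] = 'poem'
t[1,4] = 'year'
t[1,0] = 'revenue'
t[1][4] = 'year'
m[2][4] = 'moment'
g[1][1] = 'child'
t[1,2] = 'maintenance'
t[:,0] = ['debt', 'revenue', 'security']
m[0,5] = 'government'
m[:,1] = ['awareness', 'depth', 'theory']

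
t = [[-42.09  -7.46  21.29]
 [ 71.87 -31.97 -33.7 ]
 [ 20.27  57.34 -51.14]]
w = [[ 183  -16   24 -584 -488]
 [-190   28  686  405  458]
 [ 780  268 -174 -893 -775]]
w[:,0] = [183, -190, 780]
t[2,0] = 20.27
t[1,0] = 71.87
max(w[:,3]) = 405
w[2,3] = -893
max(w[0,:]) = 183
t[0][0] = -42.09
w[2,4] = -775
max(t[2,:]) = 57.34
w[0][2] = 24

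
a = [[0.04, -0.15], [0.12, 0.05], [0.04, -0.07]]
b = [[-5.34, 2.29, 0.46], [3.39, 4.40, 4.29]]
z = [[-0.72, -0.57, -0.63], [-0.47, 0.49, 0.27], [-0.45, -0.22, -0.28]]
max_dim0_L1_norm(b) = 8.73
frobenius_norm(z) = 1.45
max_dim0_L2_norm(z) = 0.97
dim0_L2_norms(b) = [6.33, 4.96, 4.31]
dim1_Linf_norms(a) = [0.15, 0.12, 0.07]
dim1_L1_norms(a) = [0.19, 0.17, 0.11]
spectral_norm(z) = 1.25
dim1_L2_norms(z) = [1.11, 0.73, 0.57]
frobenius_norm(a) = 0.22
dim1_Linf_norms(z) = [0.72, 0.49, 0.45]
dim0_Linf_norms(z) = [0.72, 0.57, 0.63]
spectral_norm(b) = 7.17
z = a @ b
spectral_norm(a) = 0.17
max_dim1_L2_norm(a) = 0.16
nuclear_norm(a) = 0.31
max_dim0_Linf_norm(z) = 0.72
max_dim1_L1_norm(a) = 0.19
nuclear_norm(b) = 12.81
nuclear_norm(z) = 1.99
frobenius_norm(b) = 9.12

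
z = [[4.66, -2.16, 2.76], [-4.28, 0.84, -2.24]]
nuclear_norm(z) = 8.38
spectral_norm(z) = 7.58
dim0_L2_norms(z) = [6.33, 2.32, 3.55]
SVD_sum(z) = [[4.85, -1.68, 2.72], [-4.06, 1.41, -2.28]] + [[-0.19, -0.48, 0.04], [-0.22, -0.57, 0.04]]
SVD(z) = [[-0.77, 0.64], [0.64, 0.77]] @ diag([7.576402501956263, 0.7990776735404789]) @ [[-0.83, 0.29, -0.47], [-0.36, -0.93, 0.07]]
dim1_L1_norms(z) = [9.58, 7.36]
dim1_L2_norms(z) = [5.83, 4.9]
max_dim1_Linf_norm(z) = 4.66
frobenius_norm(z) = 7.62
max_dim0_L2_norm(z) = 6.33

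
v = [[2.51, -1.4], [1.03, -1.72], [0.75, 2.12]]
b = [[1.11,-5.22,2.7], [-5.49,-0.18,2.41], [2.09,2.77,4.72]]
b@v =[[-0.57,  13.15], [-12.16,  13.1], [11.64,  2.32]]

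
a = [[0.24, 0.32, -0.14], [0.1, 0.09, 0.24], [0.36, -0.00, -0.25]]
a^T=[[0.24, 0.10, 0.36],[0.32, 0.09, -0.0],[-0.14, 0.24, -0.25]]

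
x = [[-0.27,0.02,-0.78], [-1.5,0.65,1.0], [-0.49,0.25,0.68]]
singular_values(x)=[2.1, 0.83, 0.0]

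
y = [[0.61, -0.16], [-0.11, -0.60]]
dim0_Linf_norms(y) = [0.61, 0.6]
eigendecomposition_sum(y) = [[0.62, -0.08],[-0.06, 0.01]] + [[-0.01,  -0.08],[-0.05,  -0.61]]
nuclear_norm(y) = 1.24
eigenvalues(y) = [0.62, -0.61]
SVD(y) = [[-0.84, -0.55], [-0.55, 0.84]] @ diag([0.6453741180227622, 0.5943839228868342]) @ [[-0.70, 0.71], [-0.71, -0.70]]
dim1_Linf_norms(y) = [0.61, 0.6]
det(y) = -0.38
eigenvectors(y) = [[1.00,0.13], [-0.09,0.99]]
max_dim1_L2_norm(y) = 0.63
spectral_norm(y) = 0.65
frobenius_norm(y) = 0.88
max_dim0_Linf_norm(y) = 0.61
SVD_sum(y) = [[0.38, -0.39], [0.25, -0.25]] + [[0.23,0.23],[-0.36,-0.35]]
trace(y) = 0.01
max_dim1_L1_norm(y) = 0.77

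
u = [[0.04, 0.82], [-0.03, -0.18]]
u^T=[[0.04, -0.03], [0.82, -0.18]]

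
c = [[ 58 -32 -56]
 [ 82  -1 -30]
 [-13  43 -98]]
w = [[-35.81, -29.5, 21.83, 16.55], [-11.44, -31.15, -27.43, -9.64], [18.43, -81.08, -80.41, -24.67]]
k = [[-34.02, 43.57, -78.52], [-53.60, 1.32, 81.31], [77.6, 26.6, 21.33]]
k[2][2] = 21.33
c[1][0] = 82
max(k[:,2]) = 81.31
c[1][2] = -30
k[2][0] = 77.6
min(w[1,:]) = -31.15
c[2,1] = 43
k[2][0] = 77.6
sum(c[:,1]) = 10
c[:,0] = [58, 82, -13]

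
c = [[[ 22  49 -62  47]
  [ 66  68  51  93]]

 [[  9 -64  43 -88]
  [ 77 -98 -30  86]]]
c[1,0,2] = 43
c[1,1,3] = 86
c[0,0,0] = 22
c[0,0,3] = 47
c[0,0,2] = -62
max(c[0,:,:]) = 93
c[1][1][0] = 77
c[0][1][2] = 51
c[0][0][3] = 47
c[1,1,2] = -30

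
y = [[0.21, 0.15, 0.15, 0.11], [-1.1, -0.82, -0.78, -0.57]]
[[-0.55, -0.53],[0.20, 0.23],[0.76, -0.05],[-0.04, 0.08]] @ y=[[0.47, 0.35, 0.33, 0.24],  [-0.21, -0.16, -0.15, -0.11],  [0.21, 0.16, 0.15, 0.11],  [-0.10, -0.07, -0.07, -0.05]]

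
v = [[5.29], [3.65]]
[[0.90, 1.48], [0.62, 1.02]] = v @[[0.17,0.28]]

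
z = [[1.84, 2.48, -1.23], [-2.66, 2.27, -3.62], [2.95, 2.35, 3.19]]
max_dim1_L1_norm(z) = 8.55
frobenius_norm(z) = 7.80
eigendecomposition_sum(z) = [[0.58+1.29j, 1.48+0.08j, (-0.35+1.42j)], [-1.13+1.65j, (0.99+1.85j), (-1.97+0.62j)], [(1.77+0.11j), (0.96-1.59j), (1.36+1.22j)]] + [[0.58-1.29j,(1.48-0.08j),(-0.35-1.42j)], [-1.13-1.65j,0.99-1.85j,(-1.97-0.62j)], [(1.77-0.11j),0.96+1.59j,(1.36-1.22j)]] + [[(0.67+0j), -0.49-0.00j, (-0.53+0j)],  [(-0.4-0j), 0.29+0.00j, 0.32-0.00j],  [(-0.59-0j), 0.43+0.00j, 0.47-0.00j]]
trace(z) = 7.30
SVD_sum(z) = [[0.22,0.01,0.26], [-2.87,-0.14,-3.35], [2.87,0.14,3.35]] + [[0.92,2.88,-0.90], [0.68,2.13,-0.67], [0.61,1.91,-0.60]] + [[0.70, -0.41, -0.58], [-0.47, 0.28, 0.4], [-0.53, 0.31, 0.44]]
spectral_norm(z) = 6.25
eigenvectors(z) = [[(0.24-0.4j), 0.24+0.40j, (-0.69+0j)], [(0.66+0j), (0.66-0j), 0.41+0.00j], [(-0.3-0.5j), -0.30+0.50j, 0.60+0.00j]]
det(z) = 39.46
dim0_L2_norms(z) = [4.38, 4.1, 4.98]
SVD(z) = [[-0.05, -0.71, -0.70], [0.71, -0.53, 0.48], [-0.71, -0.47, 0.53]] @ diag([6.245762276619249, 4.444358594319374, 1.4216294415421553]) @ [[-0.65,-0.03,-0.76], [-0.29,-0.91,0.29], [-0.7,0.41,0.58]]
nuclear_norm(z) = 12.11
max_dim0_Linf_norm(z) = 3.62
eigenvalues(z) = [(2.94+4.36j), (2.94-4.36j), (1.43+0j)]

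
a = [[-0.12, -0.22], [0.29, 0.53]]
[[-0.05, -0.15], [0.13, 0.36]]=a@[[0.76,-0.17], [-0.17,0.77]]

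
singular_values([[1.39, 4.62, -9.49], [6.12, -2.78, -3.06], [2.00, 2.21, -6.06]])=[12.96, 6.75, 0.06]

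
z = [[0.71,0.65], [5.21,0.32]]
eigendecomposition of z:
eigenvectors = [[0.37,-0.3], [0.93,0.95]]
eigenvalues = [2.37, -1.34]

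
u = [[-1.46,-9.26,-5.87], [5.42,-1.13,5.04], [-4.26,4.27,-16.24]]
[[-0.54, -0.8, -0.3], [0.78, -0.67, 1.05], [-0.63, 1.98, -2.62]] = u @ [[0.14, -0.02, 0.06], [0.03, 0.14, -0.06], [0.01, -0.08, 0.13]]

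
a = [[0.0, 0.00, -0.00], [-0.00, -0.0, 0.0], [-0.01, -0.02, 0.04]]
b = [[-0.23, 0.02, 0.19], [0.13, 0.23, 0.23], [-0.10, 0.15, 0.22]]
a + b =[[-0.23, 0.02, 0.19], [0.13, 0.23, 0.23], [-0.11, 0.13, 0.26]]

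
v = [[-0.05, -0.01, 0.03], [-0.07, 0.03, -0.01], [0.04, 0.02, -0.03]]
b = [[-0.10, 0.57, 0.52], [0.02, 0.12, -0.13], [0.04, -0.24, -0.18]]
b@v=[[-0.01, 0.03, -0.02], [-0.01, 0.0, 0.0], [0.01, -0.01, 0.01]]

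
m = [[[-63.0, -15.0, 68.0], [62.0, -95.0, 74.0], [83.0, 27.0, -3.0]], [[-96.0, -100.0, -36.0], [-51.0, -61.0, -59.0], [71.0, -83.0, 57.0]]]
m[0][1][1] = -95.0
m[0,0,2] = 68.0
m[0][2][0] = 83.0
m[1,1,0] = -51.0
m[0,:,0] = [-63.0, 62.0, 83.0]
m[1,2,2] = 57.0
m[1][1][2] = -59.0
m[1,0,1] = -100.0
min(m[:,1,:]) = -95.0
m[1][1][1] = -61.0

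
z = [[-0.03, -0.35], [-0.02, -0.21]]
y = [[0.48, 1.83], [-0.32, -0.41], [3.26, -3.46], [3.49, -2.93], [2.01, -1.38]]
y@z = [[-0.05, -0.55], [0.02, 0.20], [-0.03, -0.41], [-0.05, -0.61], [-0.03, -0.41]]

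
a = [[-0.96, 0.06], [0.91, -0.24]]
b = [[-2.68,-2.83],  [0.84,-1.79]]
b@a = [[-0.0, 0.52], [-2.44, 0.48]]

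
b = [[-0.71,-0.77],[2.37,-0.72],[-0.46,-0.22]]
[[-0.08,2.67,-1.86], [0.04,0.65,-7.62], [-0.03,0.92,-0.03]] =b @[[0.04, -0.61, -1.94], [0.07, -2.91, 4.2]]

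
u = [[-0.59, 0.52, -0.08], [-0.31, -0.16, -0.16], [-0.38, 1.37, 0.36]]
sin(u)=[[-0.60, 0.5, -0.09], [-0.30, -0.19, -0.17], [-0.41, 1.41, 0.36]]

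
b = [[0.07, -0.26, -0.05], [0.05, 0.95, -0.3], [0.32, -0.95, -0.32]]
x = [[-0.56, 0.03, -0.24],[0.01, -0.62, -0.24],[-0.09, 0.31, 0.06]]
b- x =[[0.63, -0.29, 0.19], [0.04, 1.57, -0.06], [0.41, -1.26, -0.38]]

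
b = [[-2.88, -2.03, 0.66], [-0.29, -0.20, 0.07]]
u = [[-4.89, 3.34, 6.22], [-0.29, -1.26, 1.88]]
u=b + [[-2.01, 5.37, 5.56],[0.0, -1.06, 1.81]]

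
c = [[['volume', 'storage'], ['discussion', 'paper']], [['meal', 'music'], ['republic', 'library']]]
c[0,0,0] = 'volume'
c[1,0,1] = 'music'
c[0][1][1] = 'paper'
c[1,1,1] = 'library'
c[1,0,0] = 'meal'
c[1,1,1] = 'library'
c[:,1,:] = [['discussion', 'paper'], ['republic', 'library']]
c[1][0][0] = 'meal'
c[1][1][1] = 'library'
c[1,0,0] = 'meal'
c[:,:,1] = [['storage', 'paper'], ['music', 'library']]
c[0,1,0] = 'discussion'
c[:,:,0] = [['volume', 'discussion'], ['meal', 'republic']]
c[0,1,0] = 'discussion'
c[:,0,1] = ['storage', 'music']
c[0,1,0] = 'discussion'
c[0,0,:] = ['volume', 'storage']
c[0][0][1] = 'storage'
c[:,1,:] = [['discussion', 'paper'], ['republic', 'library']]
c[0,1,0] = 'discussion'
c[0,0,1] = 'storage'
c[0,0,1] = 'storage'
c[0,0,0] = 'volume'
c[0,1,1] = 'paper'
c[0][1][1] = 'paper'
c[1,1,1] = 'library'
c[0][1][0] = 'discussion'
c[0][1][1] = 'paper'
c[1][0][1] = 'music'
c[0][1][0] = 'discussion'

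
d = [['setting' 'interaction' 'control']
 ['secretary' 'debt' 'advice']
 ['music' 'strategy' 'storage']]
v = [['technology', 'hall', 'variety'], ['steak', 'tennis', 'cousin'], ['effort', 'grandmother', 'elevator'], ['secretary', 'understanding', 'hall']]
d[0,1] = 'interaction'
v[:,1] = ['hall', 'tennis', 'grandmother', 'understanding']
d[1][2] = 'advice'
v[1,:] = ['steak', 'tennis', 'cousin']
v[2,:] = ['effort', 'grandmother', 'elevator']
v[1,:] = ['steak', 'tennis', 'cousin']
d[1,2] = 'advice'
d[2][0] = 'music'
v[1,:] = ['steak', 'tennis', 'cousin']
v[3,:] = ['secretary', 'understanding', 'hall']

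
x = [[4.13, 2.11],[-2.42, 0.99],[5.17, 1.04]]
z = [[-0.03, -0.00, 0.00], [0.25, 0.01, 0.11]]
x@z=[[0.4,  0.02,  0.23], [0.32,  0.01,  0.11], [0.10,  0.01,  0.11]]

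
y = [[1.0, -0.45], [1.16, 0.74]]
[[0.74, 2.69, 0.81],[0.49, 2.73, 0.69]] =y @ [[0.61, 2.55, 0.72],[-0.29, -0.31, -0.19]]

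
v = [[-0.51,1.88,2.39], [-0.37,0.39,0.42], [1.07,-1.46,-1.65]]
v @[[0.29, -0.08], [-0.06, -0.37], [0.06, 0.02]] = [[-0.12, -0.61], [-0.11, -0.11], [0.3, 0.42]]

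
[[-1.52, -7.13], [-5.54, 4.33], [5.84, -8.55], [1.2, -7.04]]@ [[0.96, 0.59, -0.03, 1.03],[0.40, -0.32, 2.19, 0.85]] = [[-4.31, 1.38, -15.57, -7.63], [-3.59, -4.65, 9.65, -2.03], [2.19, 6.18, -18.90, -1.25], [-1.66, 2.96, -15.45, -4.75]]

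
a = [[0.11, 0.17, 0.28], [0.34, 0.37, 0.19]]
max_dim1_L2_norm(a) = 0.54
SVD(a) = [[-0.51, -0.86], [-0.86, 0.51]] @ diag([0.6158486301744901, 0.16950063336814972]) @ [[-0.57, -0.66, -0.50],[0.46, 0.25, -0.85]]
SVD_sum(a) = [[0.18,0.21,0.16], [0.30,0.35,0.26]] + [[-0.07,-0.04,0.12], [0.04,0.02,-0.07]]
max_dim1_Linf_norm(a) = 0.37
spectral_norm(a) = 0.62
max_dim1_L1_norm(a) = 0.9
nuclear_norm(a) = 0.79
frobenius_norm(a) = 0.64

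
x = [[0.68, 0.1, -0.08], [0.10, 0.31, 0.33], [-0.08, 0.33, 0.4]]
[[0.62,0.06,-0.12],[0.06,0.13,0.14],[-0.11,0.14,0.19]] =x @ [[0.89, 0.02, -0.12], [0.02, 0.42, -0.0], [-0.12, -0.00, 0.46]]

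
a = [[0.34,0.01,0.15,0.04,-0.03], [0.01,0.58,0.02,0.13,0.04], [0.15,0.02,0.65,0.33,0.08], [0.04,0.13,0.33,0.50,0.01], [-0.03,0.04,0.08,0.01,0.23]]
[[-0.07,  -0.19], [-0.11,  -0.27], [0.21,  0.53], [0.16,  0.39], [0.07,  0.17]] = a @ [[-0.34, -0.86],[-0.25, -0.63],[0.28, 0.7],[0.22, 0.55],[0.19, 0.49]]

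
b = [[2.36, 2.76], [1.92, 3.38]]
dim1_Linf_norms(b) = [2.76, 3.38]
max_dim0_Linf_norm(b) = 3.38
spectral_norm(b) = 5.30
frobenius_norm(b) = 5.32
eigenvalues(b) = [0.51, 5.23]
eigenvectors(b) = [[-0.83, -0.69], [0.56, -0.72]]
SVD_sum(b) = [[2.06, 2.97], [2.20, 3.18]] + [[0.3, -0.21], [-0.28, 0.2]]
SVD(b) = [[-0.68, -0.73], [-0.73, 0.68]] @ diag([5.295501059066136, 0.5056367603620489]) @ [[-0.57, -0.82], [-0.82, 0.57]]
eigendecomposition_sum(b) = [[0.31, -0.30], [-0.21, 0.2]] + [[2.05, 3.06], [2.13, 3.18]]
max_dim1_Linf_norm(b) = 3.38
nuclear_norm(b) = 5.80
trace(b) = 5.74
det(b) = 2.68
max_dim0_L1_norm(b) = 6.14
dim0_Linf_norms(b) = [2.36, 3.38]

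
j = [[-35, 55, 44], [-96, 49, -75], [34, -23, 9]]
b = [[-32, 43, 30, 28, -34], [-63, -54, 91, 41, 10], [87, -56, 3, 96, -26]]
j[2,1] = -23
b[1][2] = 91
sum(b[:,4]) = -50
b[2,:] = [87, -56, 3, 96, -26]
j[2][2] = 9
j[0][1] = 55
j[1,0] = -96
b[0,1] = 43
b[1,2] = 91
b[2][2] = 3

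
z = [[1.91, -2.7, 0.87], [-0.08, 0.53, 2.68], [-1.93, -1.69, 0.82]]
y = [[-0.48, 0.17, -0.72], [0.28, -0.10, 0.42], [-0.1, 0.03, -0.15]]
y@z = [[0.46, 2.60, -0.55], [-0.27, -1.52, 0.32], [0.10, 0.54, -0.13]]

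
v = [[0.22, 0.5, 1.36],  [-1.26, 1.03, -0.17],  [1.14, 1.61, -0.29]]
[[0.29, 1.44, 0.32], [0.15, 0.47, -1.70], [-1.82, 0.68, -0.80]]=v @ [[-0.66, -0.01, 0.60], [-0.57, 0.58, -0.84], [0.53, 0.85, 0.45]]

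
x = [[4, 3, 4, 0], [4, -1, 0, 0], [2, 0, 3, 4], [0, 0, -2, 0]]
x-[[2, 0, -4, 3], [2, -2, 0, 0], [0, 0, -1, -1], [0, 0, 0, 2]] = [[2, 3, 8, -3], [2, 1, 0, 0], [2, 0, 4, 5], [0, 0, -2, -2]]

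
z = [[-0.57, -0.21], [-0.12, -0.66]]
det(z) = 0.35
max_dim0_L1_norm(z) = 0.87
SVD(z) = [[0.64, 0.77],[0.77, -0.64]] @ diag([0.7876704574977047, 0.4456178299679632]) @ [[-0.58, -0.82], [-0.82, 0.58]]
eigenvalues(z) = [-0.45, -0.78]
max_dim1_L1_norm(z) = 0.78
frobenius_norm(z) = 0.90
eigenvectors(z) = [[0.87, 0.71], [-0.50, 0.71]]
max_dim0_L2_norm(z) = 0.69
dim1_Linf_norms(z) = [0.57, 0.66]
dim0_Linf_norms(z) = [0.57, 0.66]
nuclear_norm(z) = 1.23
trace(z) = -1.23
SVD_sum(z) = [[-0.29, -0.41], [-0.35, -0.5]] + [[-0.28,0.2], [0.23,-0.16]]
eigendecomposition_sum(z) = [[-0.29, 0.29], [0.16, -0.16]] + [[-0.28, -0.50], [-0.28, -0.5]]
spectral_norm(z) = 0.79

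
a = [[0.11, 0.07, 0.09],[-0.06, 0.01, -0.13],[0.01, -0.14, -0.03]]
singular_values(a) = [0.21, 0.14, 0.05]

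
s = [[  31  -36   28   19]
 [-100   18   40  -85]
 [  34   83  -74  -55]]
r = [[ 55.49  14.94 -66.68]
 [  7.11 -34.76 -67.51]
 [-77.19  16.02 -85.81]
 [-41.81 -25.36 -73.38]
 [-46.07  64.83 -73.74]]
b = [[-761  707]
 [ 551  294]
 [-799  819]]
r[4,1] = 64.83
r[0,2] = -66.68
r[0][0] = 55.49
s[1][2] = 40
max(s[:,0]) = 34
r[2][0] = -77.19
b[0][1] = 707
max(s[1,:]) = 40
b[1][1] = 294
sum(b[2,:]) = 20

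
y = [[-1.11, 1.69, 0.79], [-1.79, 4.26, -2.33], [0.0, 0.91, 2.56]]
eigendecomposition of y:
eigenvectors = [[(0.95+0j), -0.29+0.18j, (-0.29-0.18j)], [0.31+0.00j, -0.83+0.00j, (-0.83-0j)], [(-0.09+0j), -0.16+0.42j, (-0.16-0.42j)]]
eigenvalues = [(-0.64+0j), (3.17+1.57j), (3.17-1.57j)]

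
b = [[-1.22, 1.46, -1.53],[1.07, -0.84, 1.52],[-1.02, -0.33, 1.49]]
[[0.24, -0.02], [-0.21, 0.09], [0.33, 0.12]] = b @ [[-0.26, 0.01], [-0.01, 0.11], [0.04, 0.11]]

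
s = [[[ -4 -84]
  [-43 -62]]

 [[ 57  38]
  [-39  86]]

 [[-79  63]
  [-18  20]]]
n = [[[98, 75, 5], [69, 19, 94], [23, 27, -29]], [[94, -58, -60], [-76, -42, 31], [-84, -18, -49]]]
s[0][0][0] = -4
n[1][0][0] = 94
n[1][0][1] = -58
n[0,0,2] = 5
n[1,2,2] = -49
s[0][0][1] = -84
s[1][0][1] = 38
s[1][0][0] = 57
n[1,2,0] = -84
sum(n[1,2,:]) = -151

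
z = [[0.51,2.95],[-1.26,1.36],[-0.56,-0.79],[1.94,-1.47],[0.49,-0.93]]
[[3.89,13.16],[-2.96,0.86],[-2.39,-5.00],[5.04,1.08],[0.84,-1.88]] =z@[[3.18, 3.48], [0.77, 3.86]]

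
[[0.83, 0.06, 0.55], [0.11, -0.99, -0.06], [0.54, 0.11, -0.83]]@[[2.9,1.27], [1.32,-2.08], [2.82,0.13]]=[[4.04, 1.00], [-1.16, 2.19], [-0.63, 0.35]]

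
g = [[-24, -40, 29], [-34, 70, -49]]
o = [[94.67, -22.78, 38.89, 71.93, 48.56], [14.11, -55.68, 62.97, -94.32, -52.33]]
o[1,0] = 14.11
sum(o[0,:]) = 231.27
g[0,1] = -40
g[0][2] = 29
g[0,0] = -24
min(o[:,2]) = 38.89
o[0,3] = 71.93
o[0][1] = -22.78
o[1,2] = 62.97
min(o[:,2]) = 38.89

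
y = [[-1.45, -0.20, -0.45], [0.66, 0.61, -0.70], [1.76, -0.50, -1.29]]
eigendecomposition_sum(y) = [[(-0.72+0.48j), (-0.09-0.08j), -0.23-0.36j], [(0.32+0.45j), (-0.05+0.06j), (-0.23+0.15j)], [0.88+1.35j, -0.15+0.16j, (-0.68+0.42j)]] + [[-0.72-0.48j, (-0.09+0.08j), -0.23+0.36j], [(0.32-0.45j), -0.05-0.06j, -0.23-0.15j], [(0.88-1.35j), (-0.15-0.16j), -0.68-0.42j]] + [[(-0-0j), -0.02-0.00j, (0.01+0j)], [0.02+0.00j, (0.71+0j), -0.24-0.00j], [(-0-0j), -0.19-0.00j, 0.07+0.00j]]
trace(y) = -2.13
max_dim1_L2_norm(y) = 2.24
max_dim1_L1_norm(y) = 3.55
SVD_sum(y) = [[-0.98, 0.06, 0.48], [0.78, -0.04, -0.38], [1.95, -0.11, -0.95]] + [[-0.47, -0.27, -0.93], [-0.07, -0.04, -0.14], [-0.21, -0.12, -0.41]] + [[-0.00, 0.01, -0.00], [-0.05, 0.70, -0.18], [0.02, -0.27, 0.07]]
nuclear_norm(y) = 4.54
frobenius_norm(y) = 2.94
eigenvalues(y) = [(-1.45+0.96j), (-1.45-0.96j), (0.78+0j)]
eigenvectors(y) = [[(-0-0.46j), (-0+0.46j), (0.03+0j)], [(-0.29+0.01j), (-0.29-0.01j), (-0.96+0j)], [-0.84+0.00j, (-0.84-0j), (0.26+0j)]]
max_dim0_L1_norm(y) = 3.87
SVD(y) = [[-0.42, -0.91, -0.02], [0.34, -0.14, -0.93], [0.84, -0.4, 0.36]] @ diag([2.5806771773242643, 1.1825202905579963, 0.7721081976357314]) @ [[0.90,-0.05,-0.44], [0.44,0.25,0.86], [0.07,-0.97,0.25]]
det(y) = 2.36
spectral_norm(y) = 2.58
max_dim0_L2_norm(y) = 2.37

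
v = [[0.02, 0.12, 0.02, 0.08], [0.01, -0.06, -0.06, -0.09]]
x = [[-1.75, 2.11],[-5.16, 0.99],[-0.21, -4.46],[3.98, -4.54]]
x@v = [[-0.01, -0.34, -0.16, -0.33], [-0.09, -0.68, -0.16, -0.5], [-0.05, 0.24, 0.26, 0.38], [0.03, 0.75, 0.35, 0.73]]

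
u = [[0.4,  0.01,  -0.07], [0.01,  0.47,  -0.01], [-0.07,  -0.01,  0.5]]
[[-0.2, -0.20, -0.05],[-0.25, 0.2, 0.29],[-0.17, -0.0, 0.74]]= u@ [[-0.55,-0.52,0.11], [-0.53,0.44,0.65], [-0.43,-0.07,1.5]]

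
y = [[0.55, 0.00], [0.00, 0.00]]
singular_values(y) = [0.55, 0.0]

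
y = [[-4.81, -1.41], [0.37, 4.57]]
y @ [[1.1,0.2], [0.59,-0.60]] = [[-6.12, -0.12], [3.1, -2.67]]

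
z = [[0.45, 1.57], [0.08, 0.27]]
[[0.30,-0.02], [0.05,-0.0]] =z @ [[0.98, -0.09], [-0.09, 0.01]]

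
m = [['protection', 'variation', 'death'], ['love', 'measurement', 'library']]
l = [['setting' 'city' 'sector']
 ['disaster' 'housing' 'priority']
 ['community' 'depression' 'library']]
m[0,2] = 'death'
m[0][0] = 'protection'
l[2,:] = ['community', 'depression', 'library']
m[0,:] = ['protection', 'variation', 'death']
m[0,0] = 'protection'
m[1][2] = 'library'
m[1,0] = 'love'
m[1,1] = 'measurement'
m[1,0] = 'love'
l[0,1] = 'city'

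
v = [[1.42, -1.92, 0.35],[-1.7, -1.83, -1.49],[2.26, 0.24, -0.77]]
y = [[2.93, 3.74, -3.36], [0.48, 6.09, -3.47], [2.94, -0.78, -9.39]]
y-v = [[1.51,5.66,-3.71], [2.18,7.92,-1.98], [0.68,-1.02,-8.62]]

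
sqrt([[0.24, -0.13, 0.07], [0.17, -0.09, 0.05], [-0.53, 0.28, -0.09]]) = [[0.75,-0.37,0.14], [0.5,-0.21,0.1], [-1.02,0.51,0.02]]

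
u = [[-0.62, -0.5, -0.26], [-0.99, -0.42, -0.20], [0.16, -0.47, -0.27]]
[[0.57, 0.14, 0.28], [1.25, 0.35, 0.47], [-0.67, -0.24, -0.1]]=u@[[-1.61, -0.49, -0.49], [0.52, 0.21, 0.01], [0.63, 0.24, 0.07]]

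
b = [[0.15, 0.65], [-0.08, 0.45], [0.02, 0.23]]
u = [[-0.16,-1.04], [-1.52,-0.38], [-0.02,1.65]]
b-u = [[0.31, 1.69],[1.44, 0.83],[0.04, -1.42]]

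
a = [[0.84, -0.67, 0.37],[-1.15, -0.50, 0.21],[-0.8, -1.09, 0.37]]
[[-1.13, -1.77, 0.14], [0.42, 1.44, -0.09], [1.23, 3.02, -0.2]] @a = [[0.97, 1.49, -0.74], [-1.23, -0.90, 0.42], [-2.28, -2.12, 1.02]]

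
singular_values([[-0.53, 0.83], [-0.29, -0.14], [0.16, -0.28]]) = [1.04, 0.32]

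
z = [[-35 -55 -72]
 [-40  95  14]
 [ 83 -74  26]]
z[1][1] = 95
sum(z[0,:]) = -162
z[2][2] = 26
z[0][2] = -72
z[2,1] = -74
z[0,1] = -55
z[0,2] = -72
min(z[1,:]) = -40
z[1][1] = 95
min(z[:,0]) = -40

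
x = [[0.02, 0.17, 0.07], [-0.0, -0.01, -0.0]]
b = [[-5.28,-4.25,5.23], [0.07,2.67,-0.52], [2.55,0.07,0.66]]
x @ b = [[0.08, 0.37, 0.06],[-0.00, -0.03, 0.01]]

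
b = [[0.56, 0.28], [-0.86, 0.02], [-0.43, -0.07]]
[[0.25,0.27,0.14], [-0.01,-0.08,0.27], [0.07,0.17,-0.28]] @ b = [[-0.15, 0.07], [-0.05, -0.02], [0.01, 0.04]]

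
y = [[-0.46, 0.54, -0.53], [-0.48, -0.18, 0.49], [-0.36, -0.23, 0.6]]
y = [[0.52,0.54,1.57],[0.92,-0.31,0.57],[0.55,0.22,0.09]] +[[-0.98, 0.00, -2.1], [-1.40, 0.13, -0.08], [-0.91, -0.45, 0.51]]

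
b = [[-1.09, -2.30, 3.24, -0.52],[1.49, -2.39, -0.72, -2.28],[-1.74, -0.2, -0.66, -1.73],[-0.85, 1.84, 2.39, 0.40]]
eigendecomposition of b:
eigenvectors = [[(-0.63+0j),(-0.63-0j),0.43+0.21j,(0.43-0.21j)], [(0.18+0.06j),(0.18-0.06j),0.60+0.00j,(0.6-0j)], [(0.01-0.59j),(0.01+0.59j),0.27+0.22j,0.27-0.22j], [(-0.45-0.1j),(-0.45+0.1j),(-0.17-0.51j),(-0.17+0.51j)]]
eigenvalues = [(-0.87+3.15j), (-0.87-3.15j), (-1+2.22j), (-1-2.22j)]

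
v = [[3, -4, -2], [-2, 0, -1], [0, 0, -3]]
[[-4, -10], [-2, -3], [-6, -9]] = v @ [[0, 0], [0, 1], [2, 3]]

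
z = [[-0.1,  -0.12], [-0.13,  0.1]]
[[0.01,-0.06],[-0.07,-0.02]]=z@ [[0.27, 0.34], [-0.3, 0.20]]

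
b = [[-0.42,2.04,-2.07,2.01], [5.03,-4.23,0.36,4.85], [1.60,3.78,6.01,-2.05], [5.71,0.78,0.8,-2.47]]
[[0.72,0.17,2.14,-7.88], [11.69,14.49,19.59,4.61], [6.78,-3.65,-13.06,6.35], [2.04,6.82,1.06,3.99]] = b@[[0.85,1.65,1.23,0.34], [0.24,-0.67,-1.39,-1.42], [1.31,-0.38,-1.07,1.60], [1.64,0.72,1.63,-0.76]]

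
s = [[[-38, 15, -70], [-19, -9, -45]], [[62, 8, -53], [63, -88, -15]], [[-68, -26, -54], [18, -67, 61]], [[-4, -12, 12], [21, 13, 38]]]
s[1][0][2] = -53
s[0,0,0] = -38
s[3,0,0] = -4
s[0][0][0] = -38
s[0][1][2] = -45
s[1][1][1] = -88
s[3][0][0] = -4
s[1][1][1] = -88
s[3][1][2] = 38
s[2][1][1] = -67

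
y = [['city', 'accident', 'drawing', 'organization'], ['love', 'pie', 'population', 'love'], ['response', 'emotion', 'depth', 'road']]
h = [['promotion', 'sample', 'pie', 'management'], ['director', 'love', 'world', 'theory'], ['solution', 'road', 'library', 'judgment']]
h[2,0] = 'solution'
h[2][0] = 'solution'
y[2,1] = 'emotion'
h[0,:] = ['promotion', 'sample', 'pie', 'management']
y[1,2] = 'population'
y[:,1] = ['accident', 'pie', 'emotion']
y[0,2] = 'drawing'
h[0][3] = 'management'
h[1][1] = 'love'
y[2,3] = 'road'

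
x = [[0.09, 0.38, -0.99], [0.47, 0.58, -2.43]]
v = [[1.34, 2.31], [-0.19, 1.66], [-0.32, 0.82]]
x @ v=[[0.37,0.03], [1.30,0.06]]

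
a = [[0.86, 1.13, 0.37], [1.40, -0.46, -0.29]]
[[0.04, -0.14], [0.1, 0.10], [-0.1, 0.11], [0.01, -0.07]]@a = [[-0.16, 0.11, 0.06], [0.23, 0.07, 0.01], [0.07, -0.16, -0.07], [-0.09, 0.04, 0.02]]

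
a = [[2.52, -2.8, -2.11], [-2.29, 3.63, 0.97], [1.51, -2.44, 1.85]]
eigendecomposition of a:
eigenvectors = [[0.82+0.00j, (0.19+0.33j), (0.19-0.33j)], [(0.56+0j), -0.48-0.25j, -0.48+0.25j], [(0.08+0j), 0.75+0.00j, (0.75-0j)]]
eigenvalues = [(0.4+0j), (3.8+1.47j), (3.8-1.47j)]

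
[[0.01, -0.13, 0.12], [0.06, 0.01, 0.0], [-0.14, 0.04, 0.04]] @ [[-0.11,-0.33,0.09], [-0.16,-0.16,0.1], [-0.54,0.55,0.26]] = [[-0.05,0.08,0.02], [-0.01,-0.02,0.01], [-0.01,0.06,0.0]]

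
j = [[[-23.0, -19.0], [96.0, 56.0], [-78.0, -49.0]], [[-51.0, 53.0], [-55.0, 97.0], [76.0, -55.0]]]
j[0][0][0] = -23.0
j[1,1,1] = 97.0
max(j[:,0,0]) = -23.0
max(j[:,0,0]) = -23.0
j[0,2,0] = -78.0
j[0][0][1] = -19.0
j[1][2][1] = -55.0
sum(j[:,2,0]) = -2.0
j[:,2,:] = [[-78.0, -49.0], [76.0, -55.0]]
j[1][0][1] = 53.0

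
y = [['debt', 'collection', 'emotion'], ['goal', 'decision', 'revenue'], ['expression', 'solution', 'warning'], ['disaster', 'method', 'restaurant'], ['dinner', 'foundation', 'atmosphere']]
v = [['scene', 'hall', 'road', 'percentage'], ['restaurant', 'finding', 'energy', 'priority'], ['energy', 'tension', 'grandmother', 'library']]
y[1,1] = 'decision'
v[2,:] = ['energy', 'tension', 'grandmother', 'library']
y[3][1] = 'method'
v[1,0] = 'restaurant'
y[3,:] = ['disaster', 'method', 'restaurant']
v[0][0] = 'scene'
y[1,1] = 'decision'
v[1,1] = 'finding'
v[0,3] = 'percentage'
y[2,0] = 'expression'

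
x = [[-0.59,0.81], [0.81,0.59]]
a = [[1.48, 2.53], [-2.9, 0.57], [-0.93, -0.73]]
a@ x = [[1.18, 2.69], [2.17, -2.01], [-0.04, -1.18]]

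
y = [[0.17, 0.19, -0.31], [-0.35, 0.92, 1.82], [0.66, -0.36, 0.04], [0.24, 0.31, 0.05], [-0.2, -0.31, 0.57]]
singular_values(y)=[2.14, 0.76, 0.69]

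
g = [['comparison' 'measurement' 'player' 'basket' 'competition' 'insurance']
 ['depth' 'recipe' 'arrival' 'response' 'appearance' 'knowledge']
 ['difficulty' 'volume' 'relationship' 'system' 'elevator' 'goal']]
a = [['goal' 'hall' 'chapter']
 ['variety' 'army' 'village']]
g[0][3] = 'basket'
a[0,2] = 'chapter'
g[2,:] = ['difficulty', 'volume', 'relationship', 'system', 'elevator', 'goal']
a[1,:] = ['variety', 'army', 'village']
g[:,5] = ['insurance', 'knowledge', 'goal']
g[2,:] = ['difficulty', 'volume', 'relationship', 'system', 'elevator', 'goal']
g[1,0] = 'depth'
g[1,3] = 'response'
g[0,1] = 'measurement'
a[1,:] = ['variety', 'army', 'village']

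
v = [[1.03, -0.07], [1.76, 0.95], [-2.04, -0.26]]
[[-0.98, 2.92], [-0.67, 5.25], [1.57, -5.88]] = v @ [[-0.89, 2.85],[0.94, 0.25]]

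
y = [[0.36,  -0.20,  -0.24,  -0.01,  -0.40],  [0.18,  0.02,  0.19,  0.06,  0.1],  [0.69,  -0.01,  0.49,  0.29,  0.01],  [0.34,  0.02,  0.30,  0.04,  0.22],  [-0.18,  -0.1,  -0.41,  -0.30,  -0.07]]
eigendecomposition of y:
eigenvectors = [[(-0.06+0j), -0.37-0.13j, (-0.37+0.13j), 0.15+0.00j, (0.27+0j)],[-0.18+0.00j, (0.11+0.18j), (0.11-0.18j), -0.05+0.00j, (0.79+0j)],[(-0.76+0j), (0.38+0.29j), (0.38-0.29j), (-0.6+0j), -0.49+0.00j],[(-0.21+0j), 0.05+0.41j, 0.05-0.41j, 0.61+0.00j, (0.22+0j)],[(0.59+0j), (-0.63+0j), -0.63-0.00j, 0.50+0.00j, (0.14+0j)]]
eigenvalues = [(0.61+0j), (0.11+0.37j), (0.11-0.37j), (0.01+0j), (-0+0j)]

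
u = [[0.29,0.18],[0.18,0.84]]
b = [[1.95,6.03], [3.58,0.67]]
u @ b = [[1.21, 1.87],  [3.36, 1.65]]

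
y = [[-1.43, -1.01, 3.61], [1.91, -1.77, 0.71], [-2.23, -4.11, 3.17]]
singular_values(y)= [6.72, 2.69, 1.72]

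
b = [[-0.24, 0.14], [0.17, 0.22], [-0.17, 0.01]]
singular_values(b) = [0.34, 0.26]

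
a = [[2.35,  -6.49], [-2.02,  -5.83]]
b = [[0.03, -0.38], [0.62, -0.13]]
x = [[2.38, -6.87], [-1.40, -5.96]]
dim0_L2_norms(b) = [0.62, 0.4]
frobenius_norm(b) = 0.74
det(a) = -26.81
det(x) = -23.80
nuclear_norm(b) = 1.00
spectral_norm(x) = 9.14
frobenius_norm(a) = 9.26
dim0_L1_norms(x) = [3.78, 12.83]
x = a + b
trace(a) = -3.48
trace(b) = -0.10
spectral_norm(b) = 0.65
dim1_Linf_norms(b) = [0.38, 0.62]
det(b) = 0.23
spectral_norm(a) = 8.73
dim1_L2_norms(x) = [7.27, 6.12]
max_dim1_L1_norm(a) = 8.84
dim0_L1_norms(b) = [0.65, 0.51]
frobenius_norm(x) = 9.50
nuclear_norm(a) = 11.80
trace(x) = -3.58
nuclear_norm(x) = 11.75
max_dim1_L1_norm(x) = 9.25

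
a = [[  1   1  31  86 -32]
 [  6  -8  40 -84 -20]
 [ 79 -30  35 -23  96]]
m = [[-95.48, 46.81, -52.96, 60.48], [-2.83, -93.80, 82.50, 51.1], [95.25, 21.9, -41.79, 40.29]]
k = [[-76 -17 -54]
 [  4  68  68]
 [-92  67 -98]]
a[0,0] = 1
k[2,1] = 67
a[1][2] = 40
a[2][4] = 96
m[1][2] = 82.5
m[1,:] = [-2.83, -93.8, 82.5, 51.1]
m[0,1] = 46.81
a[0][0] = 1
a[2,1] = -30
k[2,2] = -98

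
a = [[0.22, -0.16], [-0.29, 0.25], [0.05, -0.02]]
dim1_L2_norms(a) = [0.27, 0.38, 0.05]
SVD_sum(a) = [[0.21, -0.17],[-0.30, 0.24],[0.04, -0.03]] + [[0.01, 0.01], [0.01, 0.01], [0.01, 0.01]]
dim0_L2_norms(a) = [0.37, 0.3]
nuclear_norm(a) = 0.50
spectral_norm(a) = 0.47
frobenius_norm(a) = 0.47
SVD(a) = [[-0.58, -0.57],[0.81, -0.49],[-0.11, -0.65]] @ diag([0.4721320595154121, 0.02431703883566698]) @ [[-0.78,  0.63], [-0.63,  -0.78]]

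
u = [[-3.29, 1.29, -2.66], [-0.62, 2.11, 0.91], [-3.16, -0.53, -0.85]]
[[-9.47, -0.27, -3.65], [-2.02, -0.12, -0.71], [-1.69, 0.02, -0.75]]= u @ [[0.22, -0.01, 0.11], [-1.91, -0.09, -0.69], [2.36, 0.07, 0.90]]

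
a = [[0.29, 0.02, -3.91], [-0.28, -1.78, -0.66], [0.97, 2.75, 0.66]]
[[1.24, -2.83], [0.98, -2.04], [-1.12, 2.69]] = a@[[0.54, -0.4], [-0.53, 0.95], [-0.28, 0.70]]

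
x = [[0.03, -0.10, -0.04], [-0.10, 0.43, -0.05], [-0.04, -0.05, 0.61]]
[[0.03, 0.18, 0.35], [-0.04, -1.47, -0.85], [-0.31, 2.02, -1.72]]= x @ [[-0.42, -0.65, -1.26],[-0.25, -3.21, -2.64],[-0.55, 3.0, -3.12]]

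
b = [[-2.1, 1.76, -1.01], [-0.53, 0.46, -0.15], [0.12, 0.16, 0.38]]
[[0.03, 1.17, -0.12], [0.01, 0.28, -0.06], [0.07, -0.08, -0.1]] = b@[[0.28,-0.29,0.13], [0.32,0.20,-0.07], [-0.05,-0.21,-0.27]]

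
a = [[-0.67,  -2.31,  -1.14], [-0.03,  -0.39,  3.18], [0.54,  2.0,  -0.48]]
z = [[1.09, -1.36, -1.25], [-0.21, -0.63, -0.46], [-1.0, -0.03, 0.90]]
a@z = [[0.89, 2.40, 0.87],  [-3.13, 0.19, 3.08],  [0.65, -1.98, -2.03]]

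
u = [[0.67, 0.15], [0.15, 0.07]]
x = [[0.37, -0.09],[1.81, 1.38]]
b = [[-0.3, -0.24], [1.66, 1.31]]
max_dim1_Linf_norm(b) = 1.66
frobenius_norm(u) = 0.71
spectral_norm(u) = 0.71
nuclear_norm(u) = 0.74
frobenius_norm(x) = 2.31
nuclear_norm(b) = 2.15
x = b + u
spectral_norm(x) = 2.29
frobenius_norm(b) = 2.15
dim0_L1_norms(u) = [0.82, 0.22]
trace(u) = 0.74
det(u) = 0.02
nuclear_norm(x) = 2.58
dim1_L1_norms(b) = [0.54, 2.97]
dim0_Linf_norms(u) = [0.67, 0.15]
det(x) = 0.67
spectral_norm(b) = 2.15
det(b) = 0.01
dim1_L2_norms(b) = [0.38, 2.11]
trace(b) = 1.01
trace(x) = 1.75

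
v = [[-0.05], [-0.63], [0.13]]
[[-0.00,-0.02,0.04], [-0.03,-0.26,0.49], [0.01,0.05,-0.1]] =v @ [[0.05, 0.41, -0.77]]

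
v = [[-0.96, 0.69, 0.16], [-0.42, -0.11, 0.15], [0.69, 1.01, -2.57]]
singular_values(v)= [2.86, 1.21, 0.25]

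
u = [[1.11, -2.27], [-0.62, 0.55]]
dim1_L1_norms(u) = [3.38, 1.17]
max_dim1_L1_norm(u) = 3.38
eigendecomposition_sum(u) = [[1.26, -1.91], [-0.52, 0.79]] + [[-0.15, -0.36], [-0.1, -0.24]]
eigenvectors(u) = [[0.92, 0.83],[-0.38, 0.55]]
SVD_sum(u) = [[1.19, -2.23],[-0.37, 0.69]] + [[-0.08, -0.04], [-0.25, -0.14]]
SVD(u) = [[-0.96, 0.29], [0.29, 0.96]] @ diag([2.642145115551029, 0.3016109884766127]) @ [[-0.47, 0.88],[-0.88, -0.47]]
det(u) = -0.80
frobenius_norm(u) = 2.66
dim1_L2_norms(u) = [2.53, 0.83]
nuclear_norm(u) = 2.94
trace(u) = 1.66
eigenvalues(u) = [2.05, -0.39]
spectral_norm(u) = 2.64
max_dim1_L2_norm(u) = 2.53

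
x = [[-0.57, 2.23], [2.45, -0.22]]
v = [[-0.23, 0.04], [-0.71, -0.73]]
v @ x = [[0.23, -0.52],[-1.38, -1.42]]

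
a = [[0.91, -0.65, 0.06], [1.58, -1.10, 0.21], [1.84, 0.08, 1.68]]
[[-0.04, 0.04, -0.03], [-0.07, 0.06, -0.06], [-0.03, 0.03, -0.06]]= a @ [[0.0, 0.01, -0.06], [0.06, -0.04, -0.03], [-0.02, 0.01, 0.03]]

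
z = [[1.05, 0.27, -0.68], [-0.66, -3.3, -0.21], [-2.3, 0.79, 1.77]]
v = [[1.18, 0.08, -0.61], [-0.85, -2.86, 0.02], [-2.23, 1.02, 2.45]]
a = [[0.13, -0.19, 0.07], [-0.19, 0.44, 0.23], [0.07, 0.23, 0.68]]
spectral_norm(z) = 3.48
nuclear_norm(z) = 6.63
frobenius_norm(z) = 4.70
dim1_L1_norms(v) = [1.87, 3.73, 5.7]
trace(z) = -0.48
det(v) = -3.71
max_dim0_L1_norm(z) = 4.36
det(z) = 0.00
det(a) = -0.00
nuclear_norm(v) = 7.02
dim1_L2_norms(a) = [0.24, 0.53, 0.72]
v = a + z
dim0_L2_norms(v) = [2.66, 3.04, 2.52]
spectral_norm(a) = 0.82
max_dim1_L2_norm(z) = 3.37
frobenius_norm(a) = 0.93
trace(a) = 1.25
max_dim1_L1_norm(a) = 0.98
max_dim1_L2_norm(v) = 3.47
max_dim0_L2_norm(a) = 0.72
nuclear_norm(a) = 1.25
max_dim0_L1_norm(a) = 0.98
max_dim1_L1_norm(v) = 5.7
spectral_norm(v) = 3.67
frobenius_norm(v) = 4.76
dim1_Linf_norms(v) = [1.18, 2.86, 2.45]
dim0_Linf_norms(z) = [2.3, 3.3, 1.77]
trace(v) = 0.77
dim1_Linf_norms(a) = [0.19, 0.44, 0.68]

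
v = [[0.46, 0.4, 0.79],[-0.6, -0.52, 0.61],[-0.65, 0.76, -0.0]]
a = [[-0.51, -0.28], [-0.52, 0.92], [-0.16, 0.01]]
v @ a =[[-0.57, 0.25],[0.48, -0.30],[-0.06, 0.88]]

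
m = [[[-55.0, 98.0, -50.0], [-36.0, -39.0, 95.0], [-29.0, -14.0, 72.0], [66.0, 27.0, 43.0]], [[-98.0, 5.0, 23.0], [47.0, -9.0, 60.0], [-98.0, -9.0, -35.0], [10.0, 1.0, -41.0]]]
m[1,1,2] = 60.0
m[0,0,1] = 98.0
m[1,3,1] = 1.0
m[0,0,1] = 98.0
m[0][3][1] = 27.0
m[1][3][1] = 1.0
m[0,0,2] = -50.0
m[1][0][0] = -98.0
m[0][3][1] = 27.0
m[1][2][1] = -9.0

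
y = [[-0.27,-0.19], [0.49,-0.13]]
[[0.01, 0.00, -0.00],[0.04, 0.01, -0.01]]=y @ [[0.05, 0.01, -0.01], [-0.14, -0.02, 0.02]]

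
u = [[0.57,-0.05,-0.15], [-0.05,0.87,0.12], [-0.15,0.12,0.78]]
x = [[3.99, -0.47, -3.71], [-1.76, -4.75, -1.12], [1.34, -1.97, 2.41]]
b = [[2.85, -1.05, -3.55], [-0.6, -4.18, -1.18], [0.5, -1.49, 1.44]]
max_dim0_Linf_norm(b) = 4.18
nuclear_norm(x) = 13.96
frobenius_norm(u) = 1.33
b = x @ u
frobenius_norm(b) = 6.75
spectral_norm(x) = 5.55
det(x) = -92.24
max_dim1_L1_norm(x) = 8.17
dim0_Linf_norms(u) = [0.57, 0.87, 0.78]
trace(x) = 1.65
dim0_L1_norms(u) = [0.77, 1.04, 1.05]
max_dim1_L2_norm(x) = 5.47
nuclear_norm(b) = 10.78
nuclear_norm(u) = 2.22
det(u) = 0.36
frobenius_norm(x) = 8.26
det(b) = -33.05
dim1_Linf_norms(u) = [0.57, 0.87, 0.78]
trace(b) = 0.11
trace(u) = 2.22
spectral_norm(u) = 0.99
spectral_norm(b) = 5.25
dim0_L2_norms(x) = [4.56, 5.16, 4.56]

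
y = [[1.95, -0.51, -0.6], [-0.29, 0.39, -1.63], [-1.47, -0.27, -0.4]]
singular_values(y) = [2.48, 1.79, 0.61]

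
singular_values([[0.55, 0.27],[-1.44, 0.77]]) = [1.68, 0.48]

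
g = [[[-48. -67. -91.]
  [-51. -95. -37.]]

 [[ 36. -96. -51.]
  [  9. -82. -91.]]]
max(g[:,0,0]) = 36.0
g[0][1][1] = -95.0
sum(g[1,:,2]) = -142.0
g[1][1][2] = -91.0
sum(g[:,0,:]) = -317.0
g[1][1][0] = 9.0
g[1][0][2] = -51.0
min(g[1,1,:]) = -91.0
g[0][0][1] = -67.0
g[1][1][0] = 9.0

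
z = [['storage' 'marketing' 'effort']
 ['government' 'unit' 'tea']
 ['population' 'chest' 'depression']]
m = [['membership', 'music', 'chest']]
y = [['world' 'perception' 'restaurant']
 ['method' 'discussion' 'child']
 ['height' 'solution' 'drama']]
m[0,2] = 'chest'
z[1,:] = ['government', 'unit', 'tea']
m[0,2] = 'chest'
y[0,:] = ['world', 'perception', 'restaurant']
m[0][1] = 'music'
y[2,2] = 'drama'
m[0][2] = 'chest'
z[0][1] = 'marketing'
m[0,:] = ['membership', 'music', 'chest']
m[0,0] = 'membership'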